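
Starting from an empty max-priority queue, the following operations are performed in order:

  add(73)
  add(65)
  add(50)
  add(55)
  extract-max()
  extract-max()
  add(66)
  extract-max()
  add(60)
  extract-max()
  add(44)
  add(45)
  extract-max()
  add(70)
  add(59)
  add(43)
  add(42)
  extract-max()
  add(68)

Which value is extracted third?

66

insert 73 → {73}
insert 65 → {73, 65}
insert 50 → {73, 65, 50}
insert 55 → {73, 65, 55, 50}
extract-max → 73; now {65, 55, 50}
extract-max → 65; now {55, 50}
insert 66 → {66, 55, 50}
extract-max → 66; now {55, 50}
insert 60 → {60, 55, 50}
extract-max → 60; now {55, 50}
insert 44 → {55, 50, 44}
insert 45 → {55, 50, 45, 44}
extract-max → 55; now {50, 45, 44}
insert 70 → {70, 50, 45, 44}
insert 59 → {70, 59, 50, 45, 44}
insert 43 → {70, 59, 50, 45, 44, 43}
insert 42 → {70, 59, 50, 45, 44, 43, 42}
extract-max → 70; now {59, 50, 45, 44, 43, 42}
insert 68 → {68, 59, 50, 45, 44, 43, 42}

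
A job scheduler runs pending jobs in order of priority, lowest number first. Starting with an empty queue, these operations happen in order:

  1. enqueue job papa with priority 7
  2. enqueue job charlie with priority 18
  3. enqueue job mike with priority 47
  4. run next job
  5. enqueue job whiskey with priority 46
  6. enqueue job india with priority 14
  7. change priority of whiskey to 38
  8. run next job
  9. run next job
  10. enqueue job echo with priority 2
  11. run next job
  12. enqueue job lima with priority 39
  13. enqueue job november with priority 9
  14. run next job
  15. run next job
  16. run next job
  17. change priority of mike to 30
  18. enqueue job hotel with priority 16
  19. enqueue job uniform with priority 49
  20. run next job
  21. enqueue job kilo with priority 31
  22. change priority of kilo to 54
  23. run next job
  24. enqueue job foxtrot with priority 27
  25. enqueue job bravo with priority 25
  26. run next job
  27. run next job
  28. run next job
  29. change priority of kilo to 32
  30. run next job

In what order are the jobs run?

papa → india → charlie → echo → november → whiskey → lima → hotel → mike → bravo → foxtrot → uniform → kilo

add papa (priority 7) → {papa:7}
add charlie (priority 18) → {papa:7, charlie:18}
add mike (priority 47) → {papa:7, charlie:18, mike:47}
run next job → papa; now {charlie:18, mike:47}
add whiskey (priority 46) → {charlie:18, whiskey:46, mike:47}
add india (priority 14) → {india:14, charlie:18, whiskey:46, mike:47}
update whiskey to priority 38 → {india:14, charlie:18, whiskey:38, mike:47}
run next job → india; now {charlie:18, whiskey:38, mike:47}
run next job → charlie; now {whiskey:38, mike:47}
add echo (priority 2) → {echo:2, whiskey:38, mike:47}
run next job → echo; now {whiskey:38, mike:47}
add lima (priority 39) → {whiskey:38, lima:39, mike:47}
add november (priority 9) → {november:9, whiskey:38, lima:39, mike:47}
run next job → november; now {whiskey:38, lima:39, mike:47}
run next job → whiskey; now {lima:39, mike:47}
run next job → lima; now {mike:47}
update mike to priority 30 → {mike:30}
add hotel (priority 16) → {hotel:16, mike:30}
add uniform (priority 49) → {hotel:16, mike:30, uniform:49}
run next job → hotel; now {mike:30, uniform:49}
add kilo (priority 31) → {mike:30, kilo:31, uniform:49}
update kilo to priority 54 → {mike:30, uniform:49, kilo:54}
run next job → mike; now {uniform:49, kilo:54}
add foxtrot (priority 27) → {foxtrot:27, uniform:49, kilo:54}
add bravo (priority 25) → {bravo:25, foxtrot:27, uniform:49, kilo:54}
run next job → bravo; now {foxtrot:27, uniform:49, kilo:54}
run next job → foxtrot; now {uniform:49, kilo:54}
run next job → uniform; now {kilo:54}
update kilo to priority 32 → {kilo:32}
run next job → kilo; now {}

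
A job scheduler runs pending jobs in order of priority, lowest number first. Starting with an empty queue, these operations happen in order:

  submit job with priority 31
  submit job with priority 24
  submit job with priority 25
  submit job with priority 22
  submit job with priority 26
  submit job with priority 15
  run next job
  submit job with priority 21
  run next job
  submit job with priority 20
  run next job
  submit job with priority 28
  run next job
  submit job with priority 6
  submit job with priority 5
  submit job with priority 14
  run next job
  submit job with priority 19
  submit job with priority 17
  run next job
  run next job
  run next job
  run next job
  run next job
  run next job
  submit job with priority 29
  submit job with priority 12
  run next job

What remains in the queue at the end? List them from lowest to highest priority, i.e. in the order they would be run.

26, 28, 29, 31

insert 31 → {31}
insert 24 → {24, 31}
insert 25 → {24, 25, 31}
insert 22 → {22, 24, 25, 31}
insert 26 → {22, 24, 25, 26, 31}
insert 15 → {15, 22, 24, 25, 26, 31}
run next job → 15; now {22, 24, 25, 26, 31}
insert 21 → {21, 22, 24, 25, 26, 31}
run next job → 21; now {22, 24, 25, 26, 31}
insert 20 → {20, 22, 24, 25, 26, 31}
run next job → 20; now {22, 24, 25, 26, 31}
insert 28 → {22, 24, 25, 26, 28, 31}
run next job → 22; now {24, 25, 26, 28, 31}
insert 6 → {6, 24, 25, 26, 28, 31}
insert 5 → {5, 6, 24, 25, 26, 28, 31}
insert 14 → {5, 6, 14, 24, 25, 26, 28, 31}
run next job → 5; now {6, 14, 24, 25, 26, 28, 31}
insert 19 → {6, 14, 19, 24, 25, 26, 28, 31}
insert 17 → {6, 14, 17, 19, 24, 25, 26, 28, 31}
run next job → 6; now {14, 17, 19, 24, 25, 26, 28, 31}
run next job → 14; now {17, 19, 24, 25, 26, 28, 31}
run next job → 17; now {19, 24, 25, 26, 28, 31}
run next job → 19; now {24, 25, 26, 28, 31}
run next job → 24; now {25, 26, 28, 31}
run next job → 25; now {26, 28, 31}
insert 29 → {26, 28, 29, 31}
insert 12 → {12, 26, 28, 29, 31}
run next job → 12; now {26, 28, 29, 31}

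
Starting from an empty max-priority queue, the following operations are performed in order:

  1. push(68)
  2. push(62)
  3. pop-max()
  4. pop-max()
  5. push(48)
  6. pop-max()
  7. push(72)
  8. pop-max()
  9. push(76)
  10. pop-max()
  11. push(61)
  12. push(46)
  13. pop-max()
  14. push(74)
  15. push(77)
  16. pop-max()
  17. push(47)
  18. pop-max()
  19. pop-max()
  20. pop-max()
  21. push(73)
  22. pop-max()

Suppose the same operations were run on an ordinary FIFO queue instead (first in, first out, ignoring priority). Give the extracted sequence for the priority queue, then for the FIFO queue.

priority queue: 68, 62, 48, 72, 76, 61, 77, 74, 47, 46, 73; FIFO queue: 68 → 62 → 48 → 72 → 76 → 61 → 46 → 74 → 77 → 47 → 73

insert 68 → {68}
insert 62 → {68, 62}
pop-max → 68; now {62}
pop-max → 62; now {}
insert 48 → {48}
pop-max → 48; now {}
insert 72 → {72}
pop-max → 72; now {}
insert 76 → {76}
pop-max → 76; now {}
insert 61 → {61}
insert 46 → {61, 46}
pop-max → 61; now {46}
insert 74 → {74, 46}
insert 77 → {77, 74, 46}
pop-max → 77; now {74, 46}
insert 47 → {74, 47, 46}
pop-max → 74; now {47, 46}
pop-max → 47; now {46}
pop-max → 46; now {}
insert 73 → {73}
pop-max → 73; now {}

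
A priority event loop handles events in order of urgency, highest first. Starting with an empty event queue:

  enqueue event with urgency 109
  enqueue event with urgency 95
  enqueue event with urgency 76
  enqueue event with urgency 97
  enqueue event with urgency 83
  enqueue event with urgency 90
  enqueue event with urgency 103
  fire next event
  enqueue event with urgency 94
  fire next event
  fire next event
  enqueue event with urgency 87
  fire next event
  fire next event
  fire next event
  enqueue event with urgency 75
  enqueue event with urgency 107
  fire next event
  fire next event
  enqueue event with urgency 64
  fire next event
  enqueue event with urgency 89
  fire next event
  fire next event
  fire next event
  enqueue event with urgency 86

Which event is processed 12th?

insert 109 → {109}
insert 95 → {109, 95}
insert 76 → {109, 95, 76}
insert 97 → {109, 97, 95, 76}
insert 83 → {109, 97, 95, 83, 76}
insert 90 → {109, 97, 95, 90, 83, 76}
insert 103 → {109, 103, 97, 95, 90, 83, 76}
fire next event → 109; now {103, 97, 95, 90, 83, 76}
insert 94 → {103, 97, 95, 94, 90, 83, 76}
fire next event → 103; now {97, 95, 94, 90, 83, 76}
fire next event → 97; now {95, 94, 90, 83, 76}
insert 87 → {95, 94, 90, 87, 83, 76}
fire next event → 95; now {94, 90, 87, 83, 76}
fire next event → 94; now {90, 87, 83, 76}
fire next event → 90; now {87, 83, 76}
insert 75 → {87, 83, 76, 75}
insert 107 → {107, 87, 83, 76, 75}
fire next event → 107; now {87, 83, 76, 75}
fire next event → 87; now {83, 76, 75}
insert 64 → {83, 76, 75, 64}
fire next event → 83; now {76, 75, 64}
insert 89 → {89, 76, 75, 64}
fire next event → 89; now {76, 75, 64}
fire next event → 76; now {75, 64}
fire next event → 75; now {64}
insert 86 → {86, 64}

75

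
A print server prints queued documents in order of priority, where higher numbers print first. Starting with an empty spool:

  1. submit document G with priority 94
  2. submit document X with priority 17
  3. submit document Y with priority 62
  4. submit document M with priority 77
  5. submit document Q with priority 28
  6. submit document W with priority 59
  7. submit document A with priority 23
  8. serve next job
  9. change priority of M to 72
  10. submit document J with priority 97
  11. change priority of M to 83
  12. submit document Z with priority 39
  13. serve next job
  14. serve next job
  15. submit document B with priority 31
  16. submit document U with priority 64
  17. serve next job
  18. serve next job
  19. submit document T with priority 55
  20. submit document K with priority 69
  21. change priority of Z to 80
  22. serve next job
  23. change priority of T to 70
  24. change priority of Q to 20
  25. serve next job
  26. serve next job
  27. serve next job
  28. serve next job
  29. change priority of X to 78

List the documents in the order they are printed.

[G, J, M, U, Y, Z, T, K, W, B]

add G (priority 94) → {G:94}
add X (priority 17) → {G:94, X:17}
add Y (priority 62) → {G:94, Y:62, X:17}
add M (priority 77) → {G:94, M:77, Y:62, X:17}
add Q (priority 28) → {G:94, M:77, Y:62, Q:28, X:17}
add W (priority 59) → {G:94, M:77, Y:62, W:59, Q:28, X:17}
add A (priority 23) → {G:94, M:77, Y:62, W:59, Q:28, A:23, X:17}
serve next job → G; now {M:77, Y:62, W:59, Q:28, A:23, X:17}
update M to priority 72 → {M:72, Y:62, W:59, Q:28, A:23, X:17}
add J (priority 97) → {J:97, M:72, Y:62, W:59, Q:28, A:23, X:17}
update M to priority 83 → {J:97, M:83, Y:62, W:59, Q:28, A:23, X:17}
add Z (priority 39) → {J:97, M:83, Y:62, W:59, Z:39, Q:28, A:23, X:17}
serve next job → J; now {M:83, Y:62, W:59, Z:39, Q:28, A:23, X:17}
serve next job → M; now {Y:62, W:59, Z:39, Q:28, A:23, X:17}
add B (priority 31) → {Y:62, W:59, Z:39, B:31, Q:28, A:23, X:17}
add U (priority 64) → {U:64, Y:62, W:59, Z:39, B:31, Q:28, A:23, X:17}
serve next job → U; now {Y:62, W:59, Z:39, B:31, Q:28, A:23, X:17}
serve next job → Y; now {W:59, Z:39, B:31, Q:28, A:23, X:17}
add T (priority 55) → {W:59, T:55, Z:39, B:31, Q:28, A:23, X:17}
add K (priority 69) → {K:69, W:59, T:55, Z:39, B:31, Q:28, A:23, X:17}
update Z to priority 80 → {Z:80, K:69, W:59, T:55, B:31, Q:28, A:23, X:17}
serve next job → Z; now {K:69, W:59, T:55, B:31, Q:28, A:23, X:17}
update T to priority 70 → {T:70, K:69, W:59, B:31, Q:28, A:23, X:17}
update Q to priority 20 → {T:70, K:69, W:59, B:31, A:23, Q:20, X:17}
serve next job → T; now {K:69, W:59, B:31, A:23, Q:20, X:17}
serve next job → K; now {W:59, B:31, A:23, Q:20, X:17}
serve next job → W; now {B:31, A:23, Q:20, X:17}
serve next job → B; now {A:23, Q:20, X:17}
update X to priority 78 → {X:78, A:23, Q:20}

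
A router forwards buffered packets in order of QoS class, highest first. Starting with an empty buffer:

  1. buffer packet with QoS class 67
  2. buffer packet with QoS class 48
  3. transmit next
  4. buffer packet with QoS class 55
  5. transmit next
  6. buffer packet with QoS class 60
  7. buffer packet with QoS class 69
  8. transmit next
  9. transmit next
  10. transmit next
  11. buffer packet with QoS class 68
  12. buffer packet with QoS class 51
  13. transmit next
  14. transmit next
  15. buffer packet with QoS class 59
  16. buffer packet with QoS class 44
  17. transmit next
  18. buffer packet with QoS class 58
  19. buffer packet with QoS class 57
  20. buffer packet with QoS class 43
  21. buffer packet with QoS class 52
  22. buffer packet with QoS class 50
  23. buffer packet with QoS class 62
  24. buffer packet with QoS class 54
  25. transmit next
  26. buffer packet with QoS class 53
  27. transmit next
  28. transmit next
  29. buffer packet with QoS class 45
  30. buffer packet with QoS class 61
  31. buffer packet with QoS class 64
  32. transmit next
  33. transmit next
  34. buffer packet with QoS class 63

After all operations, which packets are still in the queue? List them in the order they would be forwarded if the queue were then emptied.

insert 67 → {67}
insert 48 → {67, 48}
transmit next → 67; now {48}
insert 55 → {55, 48}
transmit next → 55; now {48}
insert 60 → {60, 48}
insert 69 → {69, 60, 48}
transmit next → 69; now {60, 48}
transmit next → 60; now {48}
transmit next → 48; now {}
insert 68 → {68}
insert 51 → {68, 51}
transmit next → 68; now {51}
transmit next → 51; now {}
insert 59 → {59}
insert 44 → {59, 44}
transmit next → 59; now {44}
insert 58 → {58, 44}
insert 57 → {58, 57, 44}
insert 43 → {58, 57, 44, 43}
insert 52 → {58, 57, 52, 44, 43}
insert 50 → {58, 57, 52, 50, 44, 43}
insert 62 → {62, 58, 57, 52, 50, 44, 43}
insert 54 → {62, 58, 57, 54, 52, 50, 44, 43}
transmit next → 62; now {58, 57, 54, 52, 50, 44, 43}
insert 53 → {58, 57, 54, 53, 52, 50, 44, 43}
transmit next → 58; now {57, 54, 53, 52, 50, 44, 43}
transmit next → 57; now {54, 53, 52, 50, 44, 43}
insert 45 → {54, 53, 52, 50, 45, 44, 43}
insert 61 → {61, 54, 53, 52, 50, 45, 44, 43}
insert 64 → {64, 61, 54, 53, 52, 50, 45, 44, 43}
transmit next → 64; now {61, 54, 53, 52, 50, 45, 44, 43}
transmit next → 61; now {54, 53, 52, 50, 45, 44, 43}
insert 63 → {63, 54, 53, 52, 50, 45, 44, 43}

63, 54, 53, 52, 50, 45, 44, 43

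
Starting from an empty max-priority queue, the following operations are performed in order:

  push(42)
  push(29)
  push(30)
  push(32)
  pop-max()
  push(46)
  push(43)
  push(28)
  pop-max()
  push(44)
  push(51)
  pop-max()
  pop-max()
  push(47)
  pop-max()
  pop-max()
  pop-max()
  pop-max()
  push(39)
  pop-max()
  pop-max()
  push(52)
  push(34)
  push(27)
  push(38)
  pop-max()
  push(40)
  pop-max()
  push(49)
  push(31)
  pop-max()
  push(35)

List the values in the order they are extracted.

insert 42 → {42}
insert 29 → {42, 29}
insert 30 → {42, 30, 29}
insert 32 → {42, 32, 30, 29}
pop-max → 42; now {32, 30, 29}
insert 46 → {46, 32, 30, 29}
insert 43 → {46, 43, 32, 30, 29}
insert 28 → {46, 43, 32, 30, 29, 28}
pop-max → 46; now {43, 32, 30, 29, 28}
insert 44 → {44, 43, 32, 30, 29, 28}
insert 51 → {51, 44, 43, 32, 30, 29, 28}
pop-max → 51; now {44, 43, 32, 30, 29, 28}
pop-max → 44; now {43, 32, 30, 29, 28}
insert 47 → {47, 43, 32, 30, 29, 28}
pop-max → 47; now {43, 32, 30, 29, 28}
pop-max → 43; now {32, 30, 29, 28}
pop-max → 32; now {30, 29, 28}
pop-max → 30; now {29, 28}
insert 39 → {39, 29, 28}
pop-max → 39; now {29, 28}
pop-max → 29; now {28}
insert 52 → {52, 28}
insert 34 → {52, 34, 28}
insert 27 → {52, 34, 28, 27}
insert 38 → {52, 38, 34, 28, 27}
pop-max → 52; now {38, 34, 28, 27}
insert 40 → {40, 38, 34, 28, 27}
pop-max → 40; now {38, 34, 28, 27}
insert 49 → {49, 38, 34, 28, 27}
insert 31 → {49, 38, 34, 31, 28, 27}
pop-max → 49; now {38, 34, 31, 28, 27}
insert 35 → {38, 35, 34, 31, 28, 27}

42 → 46 → 51 → 44 → 47 → 43 → 32 → 30 → 39 → 29 → 52 → 40 → 49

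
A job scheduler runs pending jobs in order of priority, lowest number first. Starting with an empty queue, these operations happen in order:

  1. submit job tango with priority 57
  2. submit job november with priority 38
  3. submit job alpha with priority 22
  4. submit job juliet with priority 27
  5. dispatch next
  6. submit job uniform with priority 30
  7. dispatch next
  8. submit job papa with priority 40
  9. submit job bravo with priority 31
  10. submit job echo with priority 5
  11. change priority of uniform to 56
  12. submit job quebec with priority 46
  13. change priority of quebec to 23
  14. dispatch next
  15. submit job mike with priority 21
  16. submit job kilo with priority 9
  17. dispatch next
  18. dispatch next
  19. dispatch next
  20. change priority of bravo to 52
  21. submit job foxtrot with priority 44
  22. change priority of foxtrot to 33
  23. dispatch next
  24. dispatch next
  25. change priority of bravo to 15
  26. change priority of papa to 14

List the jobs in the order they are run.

alpha, juliet, echo, kilo, mike, quebec, foxtrot, november

add tango (priority 57) → {tango:57}
add november (priority 38) → {november:38, tango:57}
add alpha (priority 22) → {alpha:22, november:38, tango:57}
add juliet (priority 27) → {alpha:22, juliet:27, november:38, tango:57}
dispatch next → alpha; now {juliet:27, november:38, tango:57}
add uniform (priority 30) → {juliet:27, uniform:30, november:38, tango:57}
dispatch next → juliet; now {uniform:30, november:38, tango:57}
add papa (priority 40) → {uniform:30, november:38, papa:40, tango:57}
add bravo (priority 31) → {uniform:30, bravo:31, november:38, papa:40, tango:57}
add echo (priority 5) → {echo:5, uniform:30, bravo:31, november:38, papa:40, tango:57}
update uniform to priority 56 → {echo:5, bravo:31, november:38, papa:40, uniform:56, tango:57}
add quebec (priority 46) → {echo:5, bravo:31, november:38, papa:40, quebec:46, uniform:56, tango:57}
update quebec to priority 23 → {echo:5, quebec:23, bravo:31, november:38, papa:40, uniform:56, tango:57}
dispatch next → echo; now {quebec:23, bravo:31, november:38, papa:40, uniform:56, tango:57}
add mike (priority 21) → {mike:21, quebec:23, bravo:31, november:38, papa:40, uniform:56, tango:57}
add kilo (priority 9) → {kilo:9, mike:21, quebec:23, bravo:31, november:38, papa:40, uniform:56, tango:57}
dispatch next → kilo; now {mike:21, quebec:23, bravo:31, november:38, papa:40, uniform:56, tango:57}
dispatch next → mike; now {quebec:23, bravo:31, november:38, papa:40, uniform:56, tango:57}
dispatch next → quebec; now {bravo:31, november:38, papa:40, uniform:56, tango:57}
update bravo to priority 52 → {november:38, papa:40, bravo:52, uniform:56, tango:57}
add foxtrot (priority 44) → {november:38, papa:40, foxtrot:44, bravo:52, uniform:56, tango:57}
update foxtrot to priority 33 → {foxtrot:33, november:38, papa:40, bravo:52, uniform:56, tango:57}
dispatch next → foxtrot; now {november:38, papa:40, bravo:52, uniform:56, tango:57}
dispatch next → november; now {papa:40, bravo:52, uniform:56, tango:57}
update bravo to priority 15 → {bravo:15, papa:40, uniform:56, tango:57}
update papa to priority 14 → {papa:14, bravo:15, uniform:56, tango:57}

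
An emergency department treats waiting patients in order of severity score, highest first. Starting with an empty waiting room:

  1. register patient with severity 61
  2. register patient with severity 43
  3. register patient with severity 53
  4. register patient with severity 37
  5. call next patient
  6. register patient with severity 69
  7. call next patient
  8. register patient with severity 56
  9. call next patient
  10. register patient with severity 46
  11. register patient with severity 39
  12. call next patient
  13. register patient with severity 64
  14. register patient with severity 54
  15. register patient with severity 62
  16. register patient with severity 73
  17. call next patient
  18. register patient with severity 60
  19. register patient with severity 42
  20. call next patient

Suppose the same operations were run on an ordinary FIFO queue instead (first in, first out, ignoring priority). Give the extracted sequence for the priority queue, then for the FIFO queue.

insert 61 → {61}
insert 43 → {61, 43}
insert 53 → {61, 53, 43}
insert 37 → {61, 53, 43, 37}
call next patient → 61; now {53, 43, 37}
insert 69 → {69, 53, 43, 37}
call next patient → 69; now {53, 43, 37}
insert 56 → {56, 53, 43, 37}
call next patient → 56; now {53, 43, 37}
insert 46 → {53, 46, 43, 37}
insert 39 → {53, 46, 43, 39, 37}
call next patient → 53; now {46, 43, 39, 37}
insert 64 → {64, 46, 43, 39, 37}
insert 54 → {64, 54, 46, 43, 39, 37}
insert 62 → {64, 62, 54, 46, 43, 39, 37}
insert 73 → {73, 64, 62, 54, 46, 43, 39, 37}
call next patient → 73; now {64, 62, 54, 46, 43, 39, 37}
insert 60 → {64, 62, 60, 54, 46, 43, 39, 37}
insert 42 → {64, 62, 60, 54, 46, 43, 42, 39, 37}
call next patient → 64; now {62, 60, 54, 46, 43, 42, 39, 37}

priority queue: 61 → 69 → 56 → 53 → 73 → 64; FIFO queue: [61, 43, 53, 37, 69, 56]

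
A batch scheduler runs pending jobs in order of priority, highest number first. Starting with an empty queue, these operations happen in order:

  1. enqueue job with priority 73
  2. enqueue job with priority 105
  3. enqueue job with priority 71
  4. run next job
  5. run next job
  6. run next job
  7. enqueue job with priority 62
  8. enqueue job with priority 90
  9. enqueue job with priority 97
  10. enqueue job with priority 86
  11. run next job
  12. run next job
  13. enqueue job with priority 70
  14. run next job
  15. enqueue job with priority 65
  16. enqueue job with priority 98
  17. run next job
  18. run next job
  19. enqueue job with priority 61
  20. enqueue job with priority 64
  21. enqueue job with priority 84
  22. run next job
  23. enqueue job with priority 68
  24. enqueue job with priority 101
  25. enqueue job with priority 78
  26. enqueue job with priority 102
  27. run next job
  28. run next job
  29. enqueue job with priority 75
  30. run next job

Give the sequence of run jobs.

[105, 73, 71, 97, 90, 86, 98, 70, 84, 102, 101, 78]

insert 73 → {73}
insert 105 → {105, 73}
insert 71 → {105, 73, 71}
run next job → 105; now {73, 71}
run next job → 73; now {71}
run next job → 71; now {}
insert 62 → {62}
insert 90 → {90, 62}
insert 97 → {97, 90, 62}
insert 86 → {97, 90, 86, 62}
run next job → 97; now {90, 86, 62}
run next job → 90; now {86, 62}
insert 70 → {86, 70, 62}
run next job → 86; now {70, 62}
insert 65 → {70, 65, 62}
insert 98 → {98, 70, 65, 62}
run next job → 98; now {70, 65, 62}
run next job → 70; now {65, 62}
insert 61 → {65, 62, 61}
insert 64 → {65, 64, 62, 61}
insert 84 → {84, 65, 64, 62, 61}
run next job → 84; now {65, 64, 62, 61}
insert 68 → {68, 65, 64, 62, 61}
insert 101 → {101, 68, 65, 64, 62, 61}
insert 78 → {101, 78, 68, 65, 64, 62, 61}
insert 102 → {102, 101, 78, 68, 65, 64, 62, 61}
run next job → 102; now {101, 78, 68, 65, 64, 62, 61}
run next job → 101; now {78, 68, 65, 64, 62, 61}
insert 75 → {78, 75, 68, 65, 64, 62, 61}
run next job → 78; now {75, 68, 65, 64, 62, 61}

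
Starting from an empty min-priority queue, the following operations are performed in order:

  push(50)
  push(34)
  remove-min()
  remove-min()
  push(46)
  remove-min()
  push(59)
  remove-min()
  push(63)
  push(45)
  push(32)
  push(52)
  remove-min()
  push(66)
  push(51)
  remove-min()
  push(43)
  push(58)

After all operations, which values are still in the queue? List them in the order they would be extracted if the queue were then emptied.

insert 50 → {50}
insert 34 → {34, 50}
remove-min → 34; now {50}
remove-min → 50; now {}
insert 46 → {46}
remove-min → 46; now {}
insert 59 → {59}
remove-min → 59; now {}
insert 63 → {63}
insert 45 → {45, 63}
insert 32 → {32, 45, 63}
insert 52 → {32, 45, 52, 63}
remove-min → 32; now {45, 52, 63}
insert 66 → {45, 52, 63, 66}
insert 51 → {45, 51, 52, 63, 66}
remove-min → 45; now {51, 52, 63, 66}
insert 43 → {43, 51, 52, 63, 66}
insert 58 → {43, 51, 52, 58, 63, 66}

[43, 51, 52, 58, 63, 66]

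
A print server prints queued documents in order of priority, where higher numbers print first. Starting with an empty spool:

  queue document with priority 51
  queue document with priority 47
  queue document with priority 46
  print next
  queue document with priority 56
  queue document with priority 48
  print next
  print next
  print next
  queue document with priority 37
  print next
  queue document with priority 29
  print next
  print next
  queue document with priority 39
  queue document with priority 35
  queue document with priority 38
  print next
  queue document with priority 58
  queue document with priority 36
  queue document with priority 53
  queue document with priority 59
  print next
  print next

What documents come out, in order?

51, 56, 48, 47, 46, 37, 29, 39, 59, 58

insert 51 → {51}
insert 47 → {51, 47}
insert 46 → {51, 47, 46}
print next → 51; now {47, 46}
insert 56 → {56, 47, 46}
insert 48 → {56, 48, 47, 46}
print next → 56; now {48, 47, 46}
print next → 48; now {47, 46}
print next → 47; now {46}
insert 37 → {46, 37}
print next → 46; now {37}
insert 29 → {37, 29}
print next → 37; now {29}
print next → 29; now {}
insert 39 → {39}
insert 35 → {39, 35}
insert 38 → {39, 38, 35}
print next → 39; now {38, 35}
insert 58 → {58, 38, 35}
insert 36 → {58, 38, 36, 35}
insert 53 → {58, 53, 38, 36, 35}
insert 59 → {59, 58, 53, 38, 36, 35}
print next → 59; now {58, 53, 38, 36, 35}
print next → 58; now {53, 38, 36, 35}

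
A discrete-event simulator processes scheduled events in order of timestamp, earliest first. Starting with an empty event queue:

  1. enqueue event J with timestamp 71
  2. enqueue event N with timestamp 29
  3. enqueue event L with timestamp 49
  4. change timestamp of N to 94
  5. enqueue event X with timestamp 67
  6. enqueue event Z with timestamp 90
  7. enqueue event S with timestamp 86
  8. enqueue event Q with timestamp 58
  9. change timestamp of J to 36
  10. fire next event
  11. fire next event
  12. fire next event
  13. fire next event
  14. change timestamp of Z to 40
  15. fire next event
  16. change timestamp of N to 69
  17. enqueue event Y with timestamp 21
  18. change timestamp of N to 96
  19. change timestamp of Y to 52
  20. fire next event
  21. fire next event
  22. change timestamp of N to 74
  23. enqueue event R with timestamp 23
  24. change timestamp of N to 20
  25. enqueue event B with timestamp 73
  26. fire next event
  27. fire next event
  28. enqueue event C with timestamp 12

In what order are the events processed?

J → L → Q → X → Z → Y → S → N → R

add J (timestamp 71) → {J:71}
add N (timestamp 29) → {N:29, J:71}
add L (timestamp 49) → {N:29, L:49, J:71}
update N to timestamp 94 → {L:49, J:71, N:94}
add X (timestamp 67) → {L:49, X:67, J:71, N:94}
add Z (timestamp 90) → {L:49, X:67, J:71, Z:90, N:94}
add S (timestamp 86) → {L:49, X:67, J:71, S:86, Z:90, N:94}
add Q (timestamp 58) → {L:49, Q:58, X:67, J:71, S:86, Z:90, N:94}
update J to timestamp 36 → {J:36, L:49, Q:58, X:67, S:86, Z:90, N:94}
fire next event → J; now {L:49, Q:58, X:67, S:86, Z:90, N:94}
fire next event → L; now {Q:58, X:67, S:86, Z:90, N:94}
fire next event → Q; now {X:67, S:86, Z:90, N:94}
fire next event → X; now {S:86, Z:90, N:94}
update Z to timestamp 40 → {Z:40, S:86, N:94}
fire next event → Z; now {S:86, N:94}
update N to timestamp 69 → {N:69, S:86}
add Y (timestamp 21) → {Y:21, N:69, S:86}
update N to timestamp 96 → {Y:21, S:86, N:96}
update Y to timestamp 52 → {Y:52, S:86, N:96}
fire next event → Y; now {S:86, N:96}
fire next event → S; now {N:96}
update N to timestamp 74 → {N:74}
add R (timestamp 23) → {R:23, N:74}
update N to timestamp 20 → {N:20, R:23}
add B (timestamp 73) → {N:20, R:23, B:73}
fire next event → N; now {R:23, B:73}
fire next event → R; now {B:73}
add C (timestamp 12) → {C:12, B:73}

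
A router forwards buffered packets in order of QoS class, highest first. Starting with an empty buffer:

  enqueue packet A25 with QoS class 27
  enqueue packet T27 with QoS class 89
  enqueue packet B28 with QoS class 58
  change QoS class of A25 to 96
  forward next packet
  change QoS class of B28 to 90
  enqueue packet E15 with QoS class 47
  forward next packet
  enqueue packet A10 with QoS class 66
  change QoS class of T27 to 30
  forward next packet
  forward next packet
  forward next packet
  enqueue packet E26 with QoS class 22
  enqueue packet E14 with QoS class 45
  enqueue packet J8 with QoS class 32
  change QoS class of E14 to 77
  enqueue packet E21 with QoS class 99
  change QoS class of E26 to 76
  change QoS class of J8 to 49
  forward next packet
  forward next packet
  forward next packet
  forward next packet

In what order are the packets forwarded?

add A25 (QoS class 27) → {A25:27}
add T27 (QoS class 89) → {T27:89, A25:27}
add B28 (QoS class 58) → {T27:89, B28:58, A25:27}
update A25 to QoS class 96 → {A25:96, T27:89, B28:58}
forward next packet → A25; now {T27:89, B28:58}
update B28 to QoS class 90 → {B28:90, T27:89}
add E15 (QoS class 47) → {B28:90, T27:89, E15:47}
forward next packet → B28; now {T27:89, E15:47}
add A10 (QoS class 66) → {T27:89, A10:66, E15:47}
update T27 to QoS class 30 → {A10:66, E15:47, T27:30}
forward next packet → A10; now {E15:47, T27:30}
forward next packet → E15; now {T27:30}
forward next packet → T27; now {}
add E26 (QoS class 22) → {E26:22}
add E14 (QoS class 45) → {E14:45, E26:22}
add J8 (QoS class 32) → {E14:45, J8:32, E26:22}
update E14 to QoS class 77 → {E14:77, J8:32, E26:22}
add E21 (QoS class 99) → {E21:99, E14:77, J8:32, E26:22}
update E26 to QoS class 76 → {E21:99, E14:77, E26:76, J8:32}
update J8 to QoS class 49 → {E21:99, E14:77, E26:76, J8:49}
forward next packet → E21; now {E14:77, E26:76, J8:49}
forward next packet → E14; now {E26:76, J8:49}
forward next packet → E26; now {J8:49}
forward next packet → J8; now {}

A25 → B28 → A10 → E15 → T27 → E21 → E14 → E26 → J8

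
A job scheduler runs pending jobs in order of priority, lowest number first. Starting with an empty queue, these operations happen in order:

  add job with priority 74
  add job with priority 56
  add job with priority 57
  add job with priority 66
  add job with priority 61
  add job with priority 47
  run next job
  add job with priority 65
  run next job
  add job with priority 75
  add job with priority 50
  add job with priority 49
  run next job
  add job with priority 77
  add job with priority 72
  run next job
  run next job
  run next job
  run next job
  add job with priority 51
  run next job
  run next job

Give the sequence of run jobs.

47 → 56 → 49 → 50 → 57 → 61 → 65 → 51 → 66

insert 74 → {74}
insert 56 → {56, 74}
insert 57 → {56, 57, 74}
insert 66 → {56, 57, 66, 74}
insert 61 → {56, 57, 61, 66, 74}
insert 47 → {47, 56, 57, 61, 66, 74}
run next job → 47; now {56, 57, 61, 66, 74}
insert 65 → {56, 57, 61, 65, 66, 74}
run next job → 56; now {57, 61, 65, 66, 74}
insert 75 → {57, 61, 65, 66, 74, 75}
insert 50 → {50, 57, 61, 65, 66, 74, 75}
insert 49 → {49, 50, 57, 61, 65, 66, 74, 75}
run next job → 49; now {50, 57, 61, 65, 66, 74, 75}
insert 77 → {50, 57, 61, 65, 66, 74, 75, 77}
insert 72 → {50, 57, 61, 65, 66, 72, 74, 75, 77}
run next job → 50; now {57, 61, 65, 66, 72, 74, 75, 77}
run next job → 57; now {61, 65, 66, 72, 74, 75, 77}
run next job → 61; now {65, 66, 72, 74, 75, 77}
run next job → 65; now {66, 72, 74, 75, 77}
insert 51 → {51, 66, 72, 74, 75, 77}
run next job → 51; now {66, 72, 74, 75, 77}
run next job → 66; now {72, 74, 75, 77}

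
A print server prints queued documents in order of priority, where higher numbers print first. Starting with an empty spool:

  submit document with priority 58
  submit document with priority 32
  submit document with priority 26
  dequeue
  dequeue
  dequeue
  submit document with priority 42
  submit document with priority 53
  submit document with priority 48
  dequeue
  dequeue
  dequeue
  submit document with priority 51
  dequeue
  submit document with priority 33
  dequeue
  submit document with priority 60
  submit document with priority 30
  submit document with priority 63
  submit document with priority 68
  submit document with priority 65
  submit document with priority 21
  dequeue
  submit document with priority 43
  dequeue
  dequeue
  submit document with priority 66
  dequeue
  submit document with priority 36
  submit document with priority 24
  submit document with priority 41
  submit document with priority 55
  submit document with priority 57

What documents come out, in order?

insert 58 → {58}
insert 32 → {58, 32}
insert 26 → {58, 32, 26}
dequeue → 58; now {32, 26}
dequeue → 32; now {26}
dequeue → 26; now {}
insert 42 → {42}
insert 53 → {53, 42}
insert 48 → {53, 48, 42}
dequeue → 53; now {48, 42}
dequeue → 48; now {42}
dequeue → 42; now {}
insert 51 → {51}
dequeue → 51; now {}
insert 33 → {33}
dequeue → 33; now {}
insert 60 → {60}
insert 30 → {60, 30}
insert 63 → {63, 60, 30}
insert 68 → {68, 63, 60, 30}
insert 65 → {68, 65, 63, 60, 30}
insert 21 → {68, 65, 63, 60, 30, 21}
dequeue → 68; now {65, 63, 60, 30, 21}
insert 43 → {65, 63, 60, 43, 30, 21}
dequeue → 65; now {63, 60, 43, 30, 21}
dequeue → 63; now {60, 43, 30, 21}
insert 66 → {66, 60, 43, 30, 21}
dequeue → 66; now {60, 43, 30, 21}
insert 36 → {60, 43, 36, 30, 21}
insert 24 → {60, 43, 36, 30, 24, 21}
insert 41 → {60, 43, 41, 36, 30, 24, 21}
insert 55 → {60, 55, 43, 41, 36, 30, 24, 21}
insert 57 → {60, 57, 55, 43, 41, 36, 30, 24, 21}

58, 32, 26, 53, 48, 42, 51, 33, 68, 65, 63, 66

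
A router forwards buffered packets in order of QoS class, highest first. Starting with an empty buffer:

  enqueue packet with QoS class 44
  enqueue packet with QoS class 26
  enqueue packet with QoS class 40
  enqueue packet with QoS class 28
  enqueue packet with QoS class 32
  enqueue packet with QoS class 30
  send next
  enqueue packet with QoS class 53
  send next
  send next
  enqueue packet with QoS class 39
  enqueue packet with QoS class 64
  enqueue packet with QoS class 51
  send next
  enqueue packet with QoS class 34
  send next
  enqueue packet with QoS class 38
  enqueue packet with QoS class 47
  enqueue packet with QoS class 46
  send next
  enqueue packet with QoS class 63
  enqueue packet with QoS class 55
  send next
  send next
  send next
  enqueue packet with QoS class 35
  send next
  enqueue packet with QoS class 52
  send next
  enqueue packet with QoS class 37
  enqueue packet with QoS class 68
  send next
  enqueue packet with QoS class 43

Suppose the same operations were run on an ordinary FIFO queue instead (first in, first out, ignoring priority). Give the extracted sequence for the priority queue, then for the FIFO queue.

priority queue: 44 → 53 → 40 → 64 → 51 → 47 → 63 → 55 → 46 → 39 → 52 → 68; FIFO queue: 44, 26, 40, 28, 32, 30, 53, 39, 64, 51, 34, 38

insert 44 → {44}
insert 26 → {44, 26}
insert 40 → {44, 40, 26}
insert 28 → {44, 40, 28, 26}
insert 32 → {44, 40, 32, 28, 26}
insert 30 → {44, 40, 32, 30, 28, 26}
send next → 44; now {40, 32, 30, 28, 26}
insert 53 → {53, 40, 32, 30, 28, 26}
send next → 53; now {40, 32, 30, 28, 26}
send next → 40; now {32, 30, 28, 26}
insert 39 → {39, 32, 30, 28, 26}
insert 64 → {64, 39, 32, 30, 28, 26}
insert 51 → {64, 51, 39, 32, 30, 28, 26}
send next → 64; now {51, 39, 32, 30, 28, 26}
insert 34 → {51, 39, 34, 32, 30, 28, 26}
send next → 51; now {39, 34, 32, 30, 28, 26}
insert 38 → {39, 38, 34, 32, 30, 28, 26}
insert 47 → {47, 39, 38, 34, 32, 30, 28, 26}
insert 46 → {47, 46, 39, 38, 34, 32, 30, 28, 26}
send next → 47; now {46, 39, 38, 34, 32, 30, 28, 26}
insert 63 → {63, 46, 39, 38, 34, 32, 30, 28, 26}
insert 55 → {63, 55, 46, 39, 38, 34, 32, 30, 28, 26}
send next → 63; now {55, 46, 39, 38, 34, 32, 30, 28, 26}
send next → 55; now {46, 39, 38, 34, 32, 30, 28, 26}
send next → 46; now {39, 38, 34, 32, 30, 28, 26}
insert 35 → {39, 38, 35, 34, 32, 30, 28, 26}
send next → 39; now {38, 35, 34, 32, 30, 28, 26}
insert 52 → {52, 38, 35, 34, 32, 30, 28, 26}
send next → 52; now {38, 35, 34, 32, 30, 28, 26}
insert 37 → {38, 37, 35, 34, 32, 30, 28, 26}
insert 68 → {68, 38, 37, 35, 34, 32, 30, 28, 26}
send next → 68; now {38, 37, 35, 34, 32, 30, 28, 26}
insert 43 → {43, 38, 37, 35, 34, 32, 30, 28, 26}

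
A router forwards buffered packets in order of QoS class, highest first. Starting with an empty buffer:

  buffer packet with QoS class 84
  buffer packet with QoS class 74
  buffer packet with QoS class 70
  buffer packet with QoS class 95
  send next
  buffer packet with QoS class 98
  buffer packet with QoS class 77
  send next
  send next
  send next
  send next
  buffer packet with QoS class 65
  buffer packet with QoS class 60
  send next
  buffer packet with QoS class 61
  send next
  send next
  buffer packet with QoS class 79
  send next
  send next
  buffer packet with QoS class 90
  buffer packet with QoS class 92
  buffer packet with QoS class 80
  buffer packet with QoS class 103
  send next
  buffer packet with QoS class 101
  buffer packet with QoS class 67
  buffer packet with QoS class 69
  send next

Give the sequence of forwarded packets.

insert 84 → {84}
insert 74 → {84, 74}
insert 70 → {84, 74, 70}
insert 95 → {95, 84, 74, 70}
send next → 95; now {84, 74, 70}
insert 98 → {98, 84, 74, 70}
insert 77 → {98, 84, 77, 74, 70}
send next → 98; now {84, 77, 74, 70}
send next → 84; now {77, 74, 70}
send next → 77; now {74, 70}
send next → 74; now {70}
insert 65 → {70, 65}
insert 60 → {70, 65, 60}
send next → 70; now {65, 60}
insert 61 → {65, 61, 60}
send next → 65; now {61, 60}
send next → 61; now {60}
insert 79 → {79, 60}
send next → 79; now {60}
send next → 60; now {}
insert 90 → {90}
insert 92 → {92, 90}
insert 80 → {92, 90, 80}
insert 103 → {103, 92, 90, 80}
send next → 103; now {92, 90, 80}
insert 101 → {101, 92, 90, 80}
insert 67 → {101, 92, 90, 80, 67}
insert 69 → {101, 92, 90, 80, 69, 67}
send next → 101; now {92, 90, 80, 69, 67}

[95, 98, 84, 77, 74, 70, 65, 61, 79, 60, 103, 101]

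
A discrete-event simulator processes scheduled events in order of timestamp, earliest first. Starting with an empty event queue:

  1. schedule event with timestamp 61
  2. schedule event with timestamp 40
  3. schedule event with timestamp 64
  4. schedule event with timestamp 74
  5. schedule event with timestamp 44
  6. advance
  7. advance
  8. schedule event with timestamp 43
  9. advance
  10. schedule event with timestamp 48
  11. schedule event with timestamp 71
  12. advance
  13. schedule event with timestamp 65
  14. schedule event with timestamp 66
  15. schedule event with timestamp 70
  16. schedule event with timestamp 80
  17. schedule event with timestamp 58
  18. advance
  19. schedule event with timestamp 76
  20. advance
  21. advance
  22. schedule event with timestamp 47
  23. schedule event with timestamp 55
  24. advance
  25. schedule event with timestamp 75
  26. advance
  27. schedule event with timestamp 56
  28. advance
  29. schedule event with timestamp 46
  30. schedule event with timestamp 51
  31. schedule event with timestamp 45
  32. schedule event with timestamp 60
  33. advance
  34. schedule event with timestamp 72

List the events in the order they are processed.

[40, 44, 43, 48, 58, 61, 64, 47, 55, 56, 45]

insert 61 → {61}
insert 40 → {40, 61}
insert 64 → {40, 61, 64}
insert 74 → {40, 61, 64, 74}
insert 44 → {40, 44, 61, 64, 74}
advance → 40; now {44, 61, 64, 74}
advance → 44; now {61, 64, 74}
insert 43 → {43, 61, 64, 74}
advance → 43; now {61, 64, 74}
insert 48 → {48, 61, 64, 74}
insert 71 → {48, 61, 64, 71, 74}
advance → 48; now {61, 64, 71, 74}
insert 65 → {61, 64, 65, 71, 74}
insert 66 → {61, 64, 65, 66, 71, 74}
insert 70 → {61, 64, 65, 66, 70, 71, 74}
insert 80 → {61, 64, 65, 66, 70, 71, 74, 80}
insert 58 → {58, 61, 64, 65, 66, 70, 71, 74, 80}
advance → 58; now {61, 64, 65, 66, 70, 71, 74, 80}
insert 76 → {61, 64, 65, 66, 70, 71, 74, 76, 80}
advance → 61; now {64, 65, 66, 70, 71, 74, 76, 80}
advance → 64; now {65, 66, 70, 71, 74, 76, 80}
insert 47 → {47, 65, 66, 70, 71, 74, 76, 80}
insert 55 → {47, 55, 65, 66, 70, 71, 74, 76, 80}
advance → 47; now {55, 65, 66, 70, 71, 74, 76, 80}
insert 75 → {55, 65, 66, 70, 71, 74, 75, 76, 80}
advance → 55; now {65, 66, 70, 71, 74, 75, 76, 80}
insert 56 → {56, 65, 66, 70, 71, 74, 75, 76, 80}
advance → 56; now {65, 66, 70, 71, 74, 75, 76, 80}
insert 46 → {46, 65, 66, 70, 71, 74, 75, 76, 80}
insert 51 → {46, 51, 65, 66, 70, 71, 74, 75, 76, 80}
insert 45 → {45, 46, 51, 65, 66, 70, 71, 74, 75, 76, 80}
insert 60 → {45, 46, 51, 60, 65, 66, 70, 71, 74, 75, 76, 80}
advance → 45; now {46, 51, 60, 65, 66, 70, 71, 74, 75, 76, 80}
insert 72 → {46, 51, 60, 65, 66, 70, 71, 72, 74, 75, 76, 80}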